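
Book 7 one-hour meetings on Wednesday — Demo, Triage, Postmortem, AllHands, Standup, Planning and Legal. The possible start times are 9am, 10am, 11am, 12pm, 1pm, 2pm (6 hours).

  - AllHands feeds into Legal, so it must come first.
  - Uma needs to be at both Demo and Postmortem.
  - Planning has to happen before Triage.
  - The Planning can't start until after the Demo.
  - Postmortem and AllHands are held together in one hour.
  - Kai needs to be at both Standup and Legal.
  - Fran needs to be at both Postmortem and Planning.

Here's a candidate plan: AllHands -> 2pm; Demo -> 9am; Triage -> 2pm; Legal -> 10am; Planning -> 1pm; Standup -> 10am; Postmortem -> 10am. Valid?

Uma needs to be at both Demo and Postmortem — holds.
Kai needs to be at both Standup and Legal — violated.
AllHands feeds into Legal, so it must come first — violated.
Planning has to happen before Triage — holds.
Postmortem and AllHands are held together in one hour — violated.
Fran needs to be at both Postmortem and Planning — holds.
The Planning can't start until after the Demo — holds.

Invalid. AllHands feeds into Legal, so it must come first.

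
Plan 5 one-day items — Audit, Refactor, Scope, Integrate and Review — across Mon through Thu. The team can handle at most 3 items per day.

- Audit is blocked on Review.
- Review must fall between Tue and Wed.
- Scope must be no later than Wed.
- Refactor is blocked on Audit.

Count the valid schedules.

12

Splitting on Scope: it can be Mon (4), Tue (4), Wed (4). Listing each branch's schedules as (Audit, Refactor, Integrate, Review):
Scope=Mon: (Wed,Thu,Mon,Tue) (Wed,Thu,Tue,Tue) (Wed,Thu,Wed,Tue) (Wed,Thu,Thu,Tue) — 4.
Scope=Tue: (Wed,Thu,Mon,Tue) (Wed,Thu,Tue,Tue) (Wed,Thu,Wed,Tue) (Wed,Thu,Thu,Tue) — 4.
Scope=Wed: (Wed,Thu,Mon,Tue) (Wed,Thu,Tue,Tue) (Wed,Thu,Wed,Tue) (Wed,Thu,Thu,Tue) — 4.
Summing: 4 + 4 + 4 = 12.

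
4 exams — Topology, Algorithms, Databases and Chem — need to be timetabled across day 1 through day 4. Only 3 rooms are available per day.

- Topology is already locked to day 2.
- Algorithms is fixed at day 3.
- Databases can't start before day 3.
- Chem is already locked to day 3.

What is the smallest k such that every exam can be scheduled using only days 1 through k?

3 days

With at most 3 per day and 4 exams, at least 2 days are needed.
Algorithms can't be placed before day 3, so the schedule must run through at least day 3.
3 works (last occupied day: day 3): for example Algorithms=day 3; Chem=day 3; Topology=day 2; Databases=day 3.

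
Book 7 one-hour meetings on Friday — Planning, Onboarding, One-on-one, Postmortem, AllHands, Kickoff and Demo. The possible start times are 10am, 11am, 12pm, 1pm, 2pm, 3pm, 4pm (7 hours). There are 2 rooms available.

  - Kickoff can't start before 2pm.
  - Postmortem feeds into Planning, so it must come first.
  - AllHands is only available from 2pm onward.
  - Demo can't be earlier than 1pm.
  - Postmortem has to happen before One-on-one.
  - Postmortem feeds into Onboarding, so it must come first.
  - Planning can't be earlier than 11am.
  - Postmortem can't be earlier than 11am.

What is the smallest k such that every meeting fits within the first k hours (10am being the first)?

5

The precedence chain requires at least 2 distinct hours.
With at most 2 per hour and 7 meetings, at least 4 hours are needed.
AllHands can't be placed before 2pm — that is hour 5 counting from 10am — so the schedule must run through at least 5 hours.
5 works (last occupied hour: 2pm): for example Onboarding=12pm; Planning=12pm; One-on-one=1pm; Kickoff=2pm; Postmortem=11am; Demo=1pm; AllHands=2pm.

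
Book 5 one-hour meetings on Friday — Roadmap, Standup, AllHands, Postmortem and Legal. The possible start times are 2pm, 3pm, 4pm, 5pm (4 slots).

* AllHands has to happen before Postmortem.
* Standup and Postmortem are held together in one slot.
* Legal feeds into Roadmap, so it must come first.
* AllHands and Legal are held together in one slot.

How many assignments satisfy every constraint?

Splitting on Roadmap: it can be 3pm (3), 4pm (5), 5pm (6). Listing each branch's schedules as (Standup, AllHands, Postmortem, Legal):
Roadmap=3pm: (3pm,2pm,3pm,2pm) (4pm,2pm,4pm,2pm) (5pm,2pm,5pm,2pm) — 3.
Roadmap=4pm: (3pm,2pm,3pm,2pm) (4pm,2pm,4pm,2pm) (4pm,3pm,4pm,3pm) (5pm,2pm,5pm,2pm) (5pm,3pm,5pm,3pm) — 5.
Roadmap=5pm: (3pm,2pm,3pm,2pm) (4pm,2pm,4pm,2pm) (4pm,3pm,4pm,3pm) (5pm,2pm,5pm,2pm) (5pm,3pm,5pm,3pm) (5pm,4pm,5pm,4pm) — 6.
Summing: 3 + 5 + 6 = 14.

14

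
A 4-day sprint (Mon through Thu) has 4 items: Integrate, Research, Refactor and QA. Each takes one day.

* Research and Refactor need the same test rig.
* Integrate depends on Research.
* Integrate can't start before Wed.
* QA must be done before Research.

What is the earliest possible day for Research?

Precedence pushes Research to at least Tue; downstream work caps Research at Wed.
Research at Tue is achievable: Refactor in Mon, Integrate in Wed, Research in Tue, QA in Mon.

Tue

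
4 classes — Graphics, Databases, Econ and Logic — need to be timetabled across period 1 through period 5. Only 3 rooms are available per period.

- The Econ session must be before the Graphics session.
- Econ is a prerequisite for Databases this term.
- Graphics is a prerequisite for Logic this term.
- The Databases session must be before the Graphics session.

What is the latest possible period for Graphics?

period 4

Precedence pushes Graphics to at least period 3; downstream work caps Graphics at period 4.
Graphics at period 4 is achievable: Econ -> period 1, Databases -> period 2, Logic -> period 5, Graphics -> period 4.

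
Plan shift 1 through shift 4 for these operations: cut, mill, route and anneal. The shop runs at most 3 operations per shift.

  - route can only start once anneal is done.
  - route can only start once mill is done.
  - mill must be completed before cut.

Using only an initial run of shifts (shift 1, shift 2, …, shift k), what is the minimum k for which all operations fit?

2 shifts

The precedence chain requires at least 2 distinct shifts.
With at most 3 per shift and 4 operations, at least 2 shifts are needed.
2 works (last occupied shift: shift 2): for example anneal in shift 1, route in shift 2, cut in shift 2, mill in shift 1.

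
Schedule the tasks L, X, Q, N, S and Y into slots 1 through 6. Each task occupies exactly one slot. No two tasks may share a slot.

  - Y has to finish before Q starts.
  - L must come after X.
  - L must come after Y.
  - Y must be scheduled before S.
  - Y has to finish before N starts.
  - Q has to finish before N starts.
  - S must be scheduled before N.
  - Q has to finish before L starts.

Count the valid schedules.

Splitting on L: it can be 4 (3), 5 (8), 6 (10). Listing each branch's schedules as (X, Q, N, S, Y):
L=4: (1,3,6,5,2) (2,3,6,5,1) (3,2,6,5,1) — 3.
L=5: (1,3,6,4,2) (1,4,6,3,2) (2,3,6,4,1) (2,4,6,3,1) (3,2,6,4,1) (3,4,6,2,1) (4,2,6,3,1) (4,3,6,2,1) — 8.
L=6: (1,3,5,4,2) (1,4,5,3,2) (2,3,5,4,1) (2,4,5,3,1) (3,2,5,4,1) (3,4,5,2,1) (4,2,5,3,1) (4,3,5,2,1) (5,2,4,3,1) (5,3,4,2,1) — 10.
Summing: 3 + 8 + 10 = 21.

21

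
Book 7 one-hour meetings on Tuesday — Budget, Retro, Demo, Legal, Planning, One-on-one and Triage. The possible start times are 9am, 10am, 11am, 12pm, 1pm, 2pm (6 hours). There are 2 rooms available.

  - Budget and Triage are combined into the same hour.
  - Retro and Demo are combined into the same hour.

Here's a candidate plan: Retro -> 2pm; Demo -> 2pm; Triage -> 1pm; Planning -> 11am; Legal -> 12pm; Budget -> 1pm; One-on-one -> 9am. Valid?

Budget and Triage are combined into the same hour — holds.
Retro and Demo are combined into the same hour — holds.
There are 2 rooms available — holds.

Yes, all constraints hold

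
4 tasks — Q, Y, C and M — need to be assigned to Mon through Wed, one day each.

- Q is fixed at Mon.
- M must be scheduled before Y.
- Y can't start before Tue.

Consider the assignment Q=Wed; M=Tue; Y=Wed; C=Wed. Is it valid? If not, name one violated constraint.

Y can't start before Tue — holds.
Q is fixed at Mon — violated.
M must be scheduled before Y — holds.

No — it violates: Q is fixed at Mon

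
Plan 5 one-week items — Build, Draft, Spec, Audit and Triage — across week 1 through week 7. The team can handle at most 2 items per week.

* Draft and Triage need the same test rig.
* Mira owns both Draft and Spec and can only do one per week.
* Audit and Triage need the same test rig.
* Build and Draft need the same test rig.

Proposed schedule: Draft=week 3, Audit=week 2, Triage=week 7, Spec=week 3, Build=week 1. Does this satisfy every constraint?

No. Mira owns both Draft and Spec and can only do one per week is not satisfied.

The team can handle at most 2 items per week — holds.
Build and Draft need the same test rig — holds.
Mira owns both Draft and Spec and can only do one per week — violated.
Draft and Triage need the same test rig — holds.
Audit and Triage need the same test rig — holds.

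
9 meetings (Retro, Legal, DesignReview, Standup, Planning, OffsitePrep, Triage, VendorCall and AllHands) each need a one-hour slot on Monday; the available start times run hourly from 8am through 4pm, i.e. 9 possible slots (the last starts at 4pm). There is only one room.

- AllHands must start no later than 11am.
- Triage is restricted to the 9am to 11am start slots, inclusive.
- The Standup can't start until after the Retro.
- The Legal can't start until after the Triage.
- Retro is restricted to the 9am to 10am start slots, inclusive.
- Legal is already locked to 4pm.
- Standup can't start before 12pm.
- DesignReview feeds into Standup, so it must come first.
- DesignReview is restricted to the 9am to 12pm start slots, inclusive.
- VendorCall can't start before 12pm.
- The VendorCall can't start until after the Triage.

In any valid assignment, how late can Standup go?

3pm

Standup is available from 12pm.
Standup at 3pm is achievable: Retro=9am; Triage=10am; DesignReview=11am; OffsitePrep=2pm; Legal=4pm; AllHands=8am; Standup=3pm; VendorCall=12pm; Planning=1pm.
Nothing later works — the capacity limit rule out every slot after 3pm.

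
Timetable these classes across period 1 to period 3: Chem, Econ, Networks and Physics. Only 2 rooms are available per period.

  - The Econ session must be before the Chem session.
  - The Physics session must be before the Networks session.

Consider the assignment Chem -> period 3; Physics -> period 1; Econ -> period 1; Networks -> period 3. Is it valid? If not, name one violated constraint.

The Econ session must be before the Chem session — holds.
The Physics session must be before the Networks session — holds.
Only 2 rooms are available per period — holds.

Yes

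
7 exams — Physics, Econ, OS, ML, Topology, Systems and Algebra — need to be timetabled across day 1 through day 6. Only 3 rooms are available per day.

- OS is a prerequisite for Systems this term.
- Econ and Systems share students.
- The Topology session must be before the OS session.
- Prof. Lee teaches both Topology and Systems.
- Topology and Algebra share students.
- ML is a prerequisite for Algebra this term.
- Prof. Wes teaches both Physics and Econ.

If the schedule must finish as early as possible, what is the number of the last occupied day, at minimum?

The precedence chain requires at least 3 distinct days.
With at most 3 per day and 7 exams, at least 3 days are needed.
3 works (last occupied day: day 3): for example OS -> day 2; Systems -> day 3; Topology -> day 1; Algebra -> day 2; ML -> day 1; Econ -> day 2; Physics -> day 1.

3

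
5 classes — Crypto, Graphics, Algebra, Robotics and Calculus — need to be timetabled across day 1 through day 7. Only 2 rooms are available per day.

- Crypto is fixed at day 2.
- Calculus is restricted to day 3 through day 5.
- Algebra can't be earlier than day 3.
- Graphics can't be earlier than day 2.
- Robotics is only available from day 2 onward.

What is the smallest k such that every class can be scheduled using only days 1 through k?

4

With at most 2 per day and 5 classes, at least 3 days are needed.
Algebra can't be placed before day 3, so the schedule must run through at least day 3.
Could 3 days be enough, i.e. nothing placed later than day 3? No: Crypto's window within 3 days is {day 2}; Graphics's window within 3 days is {day 2, day 3}; Algebra's window within 3 days is {day 3}; Robotics's window within 3 days is {day 2, day 3}; Calculus's window within 3 days is {day 3}; Graphics can't use day 3, already full with Algebra and Calculus (limit 2) → {day 2}; Robotics can't use day 3, already full with Algebra and Calculus (limit 2) → {day 2}; that puts Crypto, Graphics and Robotics all in day 2 — more than 2 per day.
So 3 days is not enough.
4 works (last occupied day: day 4): for example Graphics -> day 2; Algebra -> day 3; Crypto -> day 2; Calculus -> day 3; Robotics -> day 4.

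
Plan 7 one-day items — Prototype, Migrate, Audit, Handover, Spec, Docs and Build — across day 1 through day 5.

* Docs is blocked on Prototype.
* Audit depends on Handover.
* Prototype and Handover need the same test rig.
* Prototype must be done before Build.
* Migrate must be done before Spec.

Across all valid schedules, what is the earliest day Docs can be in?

day 2

Precedence pushes Docs to at least day 2.
Docs at day 2 is achievable: Audit in day 3, Handover in day 2, Prototype in day 1, Build in day 2, Migrate in day 1, Spec in day 2, Docs in day 2.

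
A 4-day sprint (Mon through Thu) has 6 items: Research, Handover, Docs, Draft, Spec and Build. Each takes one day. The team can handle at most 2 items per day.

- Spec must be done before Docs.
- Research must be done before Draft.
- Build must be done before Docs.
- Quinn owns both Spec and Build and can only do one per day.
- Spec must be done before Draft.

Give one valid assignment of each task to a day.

Research in Mon; Draft in Tue; Handover in Wed; Docs in Wed; Spec in Mon; Build in Tue

Checking: Spec(Mon) before Draft(Tue); Build(Tue) before Docs(Wed); Research(Mon) before Draft(Tue); Spec(Mon) before Docs(Wed); Spec(Mon) != Build(Tue); max 2 per day (cap 2).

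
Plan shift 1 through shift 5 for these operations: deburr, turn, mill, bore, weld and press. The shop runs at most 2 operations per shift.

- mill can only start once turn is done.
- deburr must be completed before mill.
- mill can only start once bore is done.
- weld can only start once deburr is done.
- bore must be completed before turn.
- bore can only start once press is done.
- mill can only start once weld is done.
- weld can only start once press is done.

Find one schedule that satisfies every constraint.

mill=shift 4; bore=shift 2; weld=shift 2; deburr=shift 1; press=shift 1; turn=shift 3

Checking: bore(shift 2) before mill(shift 4); press(shift 1) before bore(shift 2); press(shift 1) before weld(shift 2); deburr(shift 1) before mill(shift 4); deburr(shift 1) before weld(shift 2); turn(shift 3) before mill(shift 4); weld(shift 2) before mill(shift 4); bore(shift 2) before turn(shift 3); max 2 per shift (cap 2).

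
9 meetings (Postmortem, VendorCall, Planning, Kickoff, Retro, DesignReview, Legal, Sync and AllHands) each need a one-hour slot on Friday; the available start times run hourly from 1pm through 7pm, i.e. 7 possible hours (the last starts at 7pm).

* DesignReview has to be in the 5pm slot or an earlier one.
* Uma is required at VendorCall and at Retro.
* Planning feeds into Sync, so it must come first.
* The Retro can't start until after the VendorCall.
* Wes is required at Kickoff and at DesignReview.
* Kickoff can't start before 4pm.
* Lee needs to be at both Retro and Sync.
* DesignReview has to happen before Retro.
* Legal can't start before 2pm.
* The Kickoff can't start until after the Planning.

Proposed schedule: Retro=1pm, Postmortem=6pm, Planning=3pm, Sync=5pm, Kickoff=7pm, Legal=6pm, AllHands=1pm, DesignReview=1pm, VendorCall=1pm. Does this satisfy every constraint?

Lee needs to be at both Retro and Sync — holds.
Kickoff can't start before 4pm — holds.
Planning feeds into Sync, so it must come first — holds.
Legal can't start before 2pm — holds.
Uma is required at VendorCall and at Retro — violated.
The Retro can't start until after the VendorCall — violated.
Wes is required at Kickoff and at DesignReview — holds.
DesignReview has to happen before Retro — violated.
DesignReview has to be in the 5pm slot or an earlier one — holds.
The Kickoff can't start until after the Planning — holds.

Invalid. Uma is required at VendorCall and at Retro.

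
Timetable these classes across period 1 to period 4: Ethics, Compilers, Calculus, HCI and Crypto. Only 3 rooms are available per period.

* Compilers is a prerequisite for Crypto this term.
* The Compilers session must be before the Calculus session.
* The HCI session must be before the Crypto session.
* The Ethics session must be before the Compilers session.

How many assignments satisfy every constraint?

Splitting on Ethics: it can be period 1 (13), period 2 (3). Listing each branch's schedules as (Compilers, Calculus, HCI, Crypto) by period number:
Ethics=period 1: (2,3,1,3) (2,3,1,4) (2,3,2,3) (2,3,2,4) (2,3,3,4) (2,4,1,3) (2,4,1,4) (2,4,2,3) (2,4,2,4) (2,4,3,4) (3,4,1,4) (3,4,2,4) (3,4,3,4) — 13.
Ethics=period 2: (3,4,1,4) (3,4,2,4) (3,4,3,4) — 3.
Summing: 13 + 3 = 16.

16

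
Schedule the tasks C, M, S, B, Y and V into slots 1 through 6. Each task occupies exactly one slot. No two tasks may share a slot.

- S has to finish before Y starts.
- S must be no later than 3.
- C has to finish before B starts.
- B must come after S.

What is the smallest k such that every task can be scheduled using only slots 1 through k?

6 slots

The precedence chain requires at least 2 distinct slots.
With at most 1 per slot and 6 tasks, at least 6 slots are needed.
6 works (last occupied slot: 6): for example C -> 2, Y -> 4, S -> 1, B -> 3, M -> 5, V -> 6.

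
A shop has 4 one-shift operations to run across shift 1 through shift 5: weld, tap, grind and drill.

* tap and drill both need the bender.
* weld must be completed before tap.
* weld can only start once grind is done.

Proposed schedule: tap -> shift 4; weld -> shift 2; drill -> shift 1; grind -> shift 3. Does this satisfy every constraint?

weld can only start once grind is done — violated.
weld must be completed before tap — holds.
tap and drill both need the bender — holds.

Invalid. weld can only start once grind is done.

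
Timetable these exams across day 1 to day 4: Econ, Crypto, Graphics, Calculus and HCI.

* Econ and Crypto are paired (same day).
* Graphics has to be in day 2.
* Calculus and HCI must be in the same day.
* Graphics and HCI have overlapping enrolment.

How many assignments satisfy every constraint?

12

Splitting on Econ: it can be day 1 (3), day 2 (3), day 3 (3), day 4 (3). Listing each branch's schedules as (Crypto, Graphics, Calculus, HCI) by day number:
Econ=day 1: (1,2,1,1) (1,2,3,3) (1,2,4,4) — 3.
Econ=day 2: (2,2,1,1) (2,2,3,3) (2,2,4,4) — 3.
Econ=day 3: (3,2,1,1) (3,2,3,3) (3,2,4,4) — 3.
Econ=day 4: (4,2,1,1) (4,2,3,3) (4,2,4,4) — 3.
Summing: 3 + 3 + 3 + 3 = 12.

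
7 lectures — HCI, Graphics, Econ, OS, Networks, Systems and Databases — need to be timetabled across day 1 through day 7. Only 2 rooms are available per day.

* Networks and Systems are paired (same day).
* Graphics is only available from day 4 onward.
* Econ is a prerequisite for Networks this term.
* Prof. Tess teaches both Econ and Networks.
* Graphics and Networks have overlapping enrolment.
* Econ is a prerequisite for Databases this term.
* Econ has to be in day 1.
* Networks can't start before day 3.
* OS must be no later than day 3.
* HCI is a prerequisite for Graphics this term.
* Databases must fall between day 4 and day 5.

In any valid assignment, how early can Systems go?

Systems must be in the same day as Networks, which can't be before day 3, so Systems is at least day 3.
Systems at day 3 is achievable: Systems in day 3, HCI in day 2, Networks in day 3, Econ in day 1, Graphics in day 4, Databases in day 4, OS in day 1.

day 3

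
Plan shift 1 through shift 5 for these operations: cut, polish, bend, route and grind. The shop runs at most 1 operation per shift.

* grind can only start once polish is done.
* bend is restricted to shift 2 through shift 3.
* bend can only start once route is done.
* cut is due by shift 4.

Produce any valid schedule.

bend -> shift 2; route -> shift 1; polish -> shift 4; cut -> shift 3; grind -> shift 5

Checking: polish(shift 4) before grind(shift 5); route(shift 1) before bend(shift 2); cut=shift 3 in [shift 1,shift 4]; bend=shift 2 in [shift 2,shift 3]; max 1 per shift (cap 1).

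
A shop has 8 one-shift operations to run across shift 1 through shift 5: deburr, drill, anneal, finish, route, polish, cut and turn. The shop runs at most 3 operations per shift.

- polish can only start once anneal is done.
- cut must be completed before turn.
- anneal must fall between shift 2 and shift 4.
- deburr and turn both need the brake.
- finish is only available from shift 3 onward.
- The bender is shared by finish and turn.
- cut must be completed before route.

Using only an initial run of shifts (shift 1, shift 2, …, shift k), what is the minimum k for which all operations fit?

3 shifts

The precedence chain requires at least 2 distinct shifts.
With at most 3 per shift and 8 operations, at least 3 shifts are needed.
finish can't be placed before shift 3, so the schedule must run through at least shift 3.
3 works (last occupied shift: shift 3): for example cut in shift 1; anneal in shift 2; turn in shift 2; deburr in shift 1; route in shift 2; polish in shift 3; drill in shift 1; finish in shift 3.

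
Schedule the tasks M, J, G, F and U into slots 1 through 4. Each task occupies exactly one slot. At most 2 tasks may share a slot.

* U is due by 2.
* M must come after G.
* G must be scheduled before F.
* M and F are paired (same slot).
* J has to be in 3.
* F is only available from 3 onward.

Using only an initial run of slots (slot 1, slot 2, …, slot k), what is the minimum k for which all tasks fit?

4 slots

The precedence chain requires at least 2 distinct slots.
With at most 2 per slot and 5 tasks, at least 3 slots are needed.
J can't be placed before 3, so the schedule must run through at least slot 3.
Could 3 slots be enough, i.e. nothing placed later than 3? No: J's window within 3 slots is {3}; F's window within 3 slots is {3}; G must come before F (at 3 or earlier) → {1, 2}; M must come after G (at 1 or later) → {2, 3}; M must be in the same slot as F (in {3}) → {3}; that puts M, J and F all in 3 — more than 2 per slot.
So 3 slots is not enough.
4 works (last occupied slot: 4): for example J=3; M=4; U=1; F=4; G=1.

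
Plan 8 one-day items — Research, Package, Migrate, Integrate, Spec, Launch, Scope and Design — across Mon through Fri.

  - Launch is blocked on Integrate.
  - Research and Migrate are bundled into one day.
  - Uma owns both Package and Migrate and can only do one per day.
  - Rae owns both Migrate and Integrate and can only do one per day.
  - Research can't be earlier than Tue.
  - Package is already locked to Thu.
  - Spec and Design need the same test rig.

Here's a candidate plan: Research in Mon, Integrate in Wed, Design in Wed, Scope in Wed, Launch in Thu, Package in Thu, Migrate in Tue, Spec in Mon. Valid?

Invalid. Research can't be earlier than Tue.

Uma owns both Package and Migrate and can only do one per day — holds.
Rae owns both Migrate and Integrate and can only do one per day — holds.
Research can't be earlier than Tue — violated.
Package is already locked to Thu — holds.
Launch is blocked on Integrate — holds.
Spec and Design need the same test rig — holds.
Research and Migrate are bundled into one day — violated.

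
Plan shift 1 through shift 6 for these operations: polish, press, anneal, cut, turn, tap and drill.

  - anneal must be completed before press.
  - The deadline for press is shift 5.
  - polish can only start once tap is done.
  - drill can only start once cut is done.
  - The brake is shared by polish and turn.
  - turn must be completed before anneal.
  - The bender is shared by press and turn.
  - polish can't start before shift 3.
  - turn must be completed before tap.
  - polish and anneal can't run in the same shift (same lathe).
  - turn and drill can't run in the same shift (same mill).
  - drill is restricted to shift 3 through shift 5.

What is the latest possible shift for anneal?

Precedence pushes anneal to at least shift 2; downstream work caps anneal at shift 4.
anneal at shift 4 is achievable: drill in shift 3; anneal in shift 4; press in shift 5; tap in shift 2; polish in shift 3; turn in shift 1; cut in shift 1.

shift 4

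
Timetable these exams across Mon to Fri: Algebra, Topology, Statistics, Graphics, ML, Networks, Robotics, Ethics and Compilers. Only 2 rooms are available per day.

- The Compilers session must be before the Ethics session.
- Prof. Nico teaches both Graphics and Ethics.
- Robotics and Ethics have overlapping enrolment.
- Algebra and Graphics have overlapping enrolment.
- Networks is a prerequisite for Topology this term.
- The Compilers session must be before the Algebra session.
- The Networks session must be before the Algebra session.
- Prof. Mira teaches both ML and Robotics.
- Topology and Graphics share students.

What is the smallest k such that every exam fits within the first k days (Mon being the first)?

The precedence chain requires at least 2 distinct days.
With at most 2 per day and 9 exams, at least 5 days are needed.
5 works (last occupied day: Fri): for example ML in Thu, Algebra in Tue, Topology in Tue, Ethics in Wed, Statistics in Wed, Robotics in Fri, Graphics in Thu, Compilers in Mon, Networks in Mon.

5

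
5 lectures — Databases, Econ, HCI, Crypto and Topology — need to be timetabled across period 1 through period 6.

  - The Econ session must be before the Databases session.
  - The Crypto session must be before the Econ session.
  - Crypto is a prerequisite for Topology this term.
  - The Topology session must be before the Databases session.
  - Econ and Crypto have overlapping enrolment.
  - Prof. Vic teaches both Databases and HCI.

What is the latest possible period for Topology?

Precedence pushes Topology to at least period 2; downstream work caps Topology at period 5.
Topology at period 5 is achievable: Crypto -> period 1; HCI -> period 1; Databases -> period 6; Topology -> period 5; Econ -> period 2.

period 5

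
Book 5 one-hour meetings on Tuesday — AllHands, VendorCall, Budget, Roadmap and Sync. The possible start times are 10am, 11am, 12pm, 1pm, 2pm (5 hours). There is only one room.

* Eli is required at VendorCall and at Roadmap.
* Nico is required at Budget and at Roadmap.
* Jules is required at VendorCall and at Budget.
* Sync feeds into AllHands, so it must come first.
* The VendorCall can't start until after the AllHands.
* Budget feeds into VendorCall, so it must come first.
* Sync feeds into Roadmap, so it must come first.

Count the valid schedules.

11

Splitting on AllHands: it can be 11am (3), 12pm (5), 1pm (3). Listing each branch's schedules as (VendorCall, Budget, Roadmap, Sync):
AllHands=11am: (1pm,12pm,2pm,10am) (2pm,12pm,1pm,10am) (2pm,1pm,12pm,10am) — 3.
AllHands=12pm: (1pm,10am,2pm,11am) (1pm,11am,2pm,10am) (2pm,10am,1pm,11am) (2pm,11am,1pm,10am) (2pm,1pm,11am,10am) — 5.
AllHands=1pm: (2pm,10am,12pm,11am) (2pm,11am,12pm,10am) (2pm,12pm,11am,10am) — 3.
Summing: 3 + 5 + 3 = 11.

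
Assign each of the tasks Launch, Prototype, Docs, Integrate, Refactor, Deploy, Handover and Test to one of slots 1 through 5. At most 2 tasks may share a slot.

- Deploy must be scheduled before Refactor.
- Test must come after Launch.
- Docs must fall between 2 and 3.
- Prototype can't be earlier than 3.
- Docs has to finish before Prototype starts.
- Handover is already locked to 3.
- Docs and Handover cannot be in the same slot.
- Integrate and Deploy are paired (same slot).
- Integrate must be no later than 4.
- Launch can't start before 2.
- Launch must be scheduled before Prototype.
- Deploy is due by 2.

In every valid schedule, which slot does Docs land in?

Docs's window is 2–3.
Handover is fixed at 3, and Docs can't share a slot with Handover.
So Docs must be 2.

2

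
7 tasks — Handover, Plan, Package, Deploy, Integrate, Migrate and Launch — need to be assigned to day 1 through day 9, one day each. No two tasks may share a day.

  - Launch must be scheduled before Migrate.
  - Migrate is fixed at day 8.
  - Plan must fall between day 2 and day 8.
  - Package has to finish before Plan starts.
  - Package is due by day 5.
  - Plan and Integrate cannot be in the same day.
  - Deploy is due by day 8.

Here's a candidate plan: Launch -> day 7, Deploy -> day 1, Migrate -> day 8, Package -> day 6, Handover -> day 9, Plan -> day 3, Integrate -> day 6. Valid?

No — it violates: Package is due by day 5

Plan must fall between day 2 and day 8 — holds.
No two tasks may share a day — violated.
Migrate is fixed at day 8 — holds.
Launch must be scheduled before Migrate — holds.
Plan and Integrate cannot be in the same day — holds.
Package is due by day 5 — violated.
Deploy is due by day 8 — holds.
Package has to finish before Plan starts — violated.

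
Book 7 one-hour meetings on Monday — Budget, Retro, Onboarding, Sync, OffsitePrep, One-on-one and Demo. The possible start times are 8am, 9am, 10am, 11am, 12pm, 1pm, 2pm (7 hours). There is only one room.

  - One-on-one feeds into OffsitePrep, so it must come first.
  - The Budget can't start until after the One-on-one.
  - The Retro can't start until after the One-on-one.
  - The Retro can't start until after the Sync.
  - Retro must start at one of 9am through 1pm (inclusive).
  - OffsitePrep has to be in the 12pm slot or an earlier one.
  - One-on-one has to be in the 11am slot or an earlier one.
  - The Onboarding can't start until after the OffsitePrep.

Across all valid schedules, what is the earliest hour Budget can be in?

Precedence pushes Budget to at least 9am.
Budget at 9am is achievable: Sync=10am; Retro=11am; Demo=2pm; One-on-one=8am; Onboarding=1pm; Budget=9am; OffsitePrep=12pm.

9am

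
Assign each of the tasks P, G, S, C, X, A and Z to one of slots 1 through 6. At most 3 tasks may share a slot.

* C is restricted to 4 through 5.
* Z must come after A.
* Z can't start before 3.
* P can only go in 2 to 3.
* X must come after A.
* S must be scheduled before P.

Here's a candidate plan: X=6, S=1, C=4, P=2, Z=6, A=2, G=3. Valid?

Yes

At most 3 tasks may share a slot — holds.
P can only go in 2 to 3 — holds.
Z can't start before 3 — holds.
Z must come after A — holds.
S must be scheduled before P — holds.
C is restricted to 4 through 5 — holds.
X must come after A — holds.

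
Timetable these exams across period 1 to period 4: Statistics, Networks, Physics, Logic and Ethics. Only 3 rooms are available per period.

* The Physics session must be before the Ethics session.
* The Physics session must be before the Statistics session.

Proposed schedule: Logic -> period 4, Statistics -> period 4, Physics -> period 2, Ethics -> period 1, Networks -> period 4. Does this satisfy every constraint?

Invalid. The Physics session must be before the Ethics session.

The Physics session must be before the Statistics session — holds.
Only 3 rooms are available per period — holds.
The Physics session must be before the Ethics session — violated.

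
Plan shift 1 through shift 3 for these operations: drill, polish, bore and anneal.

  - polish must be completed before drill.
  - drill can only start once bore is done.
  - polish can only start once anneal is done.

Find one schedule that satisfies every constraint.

polish in shift 2, bore in shift 1, anneal in shift 1, drill in shift 3

Checking: bore(shift 1) before drill(shift 3); anneal(shift 1) before polish(shift 2); polish(shift 2) before drill(shift 3).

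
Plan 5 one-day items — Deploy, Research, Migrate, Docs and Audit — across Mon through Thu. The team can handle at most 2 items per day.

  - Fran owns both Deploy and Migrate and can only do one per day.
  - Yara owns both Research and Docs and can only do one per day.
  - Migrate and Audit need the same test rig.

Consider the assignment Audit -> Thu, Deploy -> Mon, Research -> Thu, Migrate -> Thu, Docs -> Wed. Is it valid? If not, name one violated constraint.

Invalid. Migrate and Audit need the same test rig.

Fran owns both Deploy and Migrate and can only do one per day — holds.
Migrate and Audit need the same test rig — violated.
The team can handle at most 2 items per day — violated.
Yara owns both Research and Docs and can only do one per day — holds.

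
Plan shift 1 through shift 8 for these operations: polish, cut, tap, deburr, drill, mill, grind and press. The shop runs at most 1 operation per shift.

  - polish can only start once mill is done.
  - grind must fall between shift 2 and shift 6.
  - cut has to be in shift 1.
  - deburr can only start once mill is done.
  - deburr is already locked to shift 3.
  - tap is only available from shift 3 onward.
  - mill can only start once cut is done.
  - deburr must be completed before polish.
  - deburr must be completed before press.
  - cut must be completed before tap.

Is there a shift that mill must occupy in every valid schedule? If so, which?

cut is fixed at shift 1 and must come before mill, so mill is at least shift 2.
deburr is fixed at shift 3 and must come after mill, so mill is at most shift 2.
So mill must be shift 2.

shift 2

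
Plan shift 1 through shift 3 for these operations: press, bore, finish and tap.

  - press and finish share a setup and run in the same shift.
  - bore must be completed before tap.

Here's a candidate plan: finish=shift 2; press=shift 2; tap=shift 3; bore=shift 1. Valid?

bore must be completed before tap — holds.
press and finish share a setup and run in the same shift — holds.

Valid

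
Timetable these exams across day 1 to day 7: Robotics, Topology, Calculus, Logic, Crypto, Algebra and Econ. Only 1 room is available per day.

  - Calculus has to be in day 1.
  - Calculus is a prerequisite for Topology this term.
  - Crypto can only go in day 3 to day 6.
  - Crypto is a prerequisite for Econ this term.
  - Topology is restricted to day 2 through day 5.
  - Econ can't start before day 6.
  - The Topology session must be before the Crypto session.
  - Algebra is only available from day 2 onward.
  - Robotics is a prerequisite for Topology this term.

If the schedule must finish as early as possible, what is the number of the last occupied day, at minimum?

The precedence chain requires at least 4 distinct days.
With at most 1 per day and 7 exams, at least 7 days are needed.
Econ can't be placed before day 6, so the schedule must run through at least day 6.
7 works (last occupied day: day 7): for example Robotics -> day 2; Algebra -> day 5; Crypto -> day 4; Logic -> day 7; Calculus -> day 1; Econ -> day 6; Topology -> day 3.

day 7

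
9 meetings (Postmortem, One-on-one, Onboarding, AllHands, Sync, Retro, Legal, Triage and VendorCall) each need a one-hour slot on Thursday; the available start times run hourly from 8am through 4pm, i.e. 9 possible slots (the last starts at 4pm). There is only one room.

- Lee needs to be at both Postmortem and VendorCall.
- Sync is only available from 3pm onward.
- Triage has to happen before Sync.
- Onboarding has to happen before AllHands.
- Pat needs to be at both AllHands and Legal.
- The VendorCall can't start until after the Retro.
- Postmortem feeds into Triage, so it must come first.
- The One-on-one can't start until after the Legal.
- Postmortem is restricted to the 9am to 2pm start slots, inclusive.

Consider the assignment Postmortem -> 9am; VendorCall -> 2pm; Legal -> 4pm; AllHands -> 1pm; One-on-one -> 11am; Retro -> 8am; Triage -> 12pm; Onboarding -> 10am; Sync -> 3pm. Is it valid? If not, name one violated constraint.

Invalid. The One-on-one can't start until after the Legal.

There is only one room — holds.
Onboarding has to happen before AllHands — holds.
Postmortem feeds into Triage, so it must come first — holds.
Lee needs to be at both Postmortem and VendorCall — holds.
The One-on-one can't start until after the Legal — violated.
Pat needs to be at both AllHands and Legal — holds.
Postmortem is restricted to the 9am to 2pm start slots, inclusive — holds.
Sync is only available from 3pm onward — holds.
Triage has to happen before Sync — holds.
The VendorCall can't start until after the Retro — holds.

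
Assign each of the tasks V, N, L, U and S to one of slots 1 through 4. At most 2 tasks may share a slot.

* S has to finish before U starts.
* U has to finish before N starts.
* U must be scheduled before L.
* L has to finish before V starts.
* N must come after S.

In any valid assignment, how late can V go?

4

Precedence pushes V to at least 4.
V at 4 is achievable: S in 1; V in 4; N in 3; L in 3; U in 2.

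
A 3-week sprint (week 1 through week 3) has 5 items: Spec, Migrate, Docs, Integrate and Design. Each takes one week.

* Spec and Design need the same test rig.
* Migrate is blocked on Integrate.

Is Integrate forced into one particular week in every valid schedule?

Integrate can be week 1 (e.g. Integrate=week 1, Docs=week 1, Design=week 2, Spec=week 1, Migrate=week 2) or week 2 (e.g. Docs=week 1; Migrate=week 3; Integrate=week 2; Design=week 2; Spec=week 1).

No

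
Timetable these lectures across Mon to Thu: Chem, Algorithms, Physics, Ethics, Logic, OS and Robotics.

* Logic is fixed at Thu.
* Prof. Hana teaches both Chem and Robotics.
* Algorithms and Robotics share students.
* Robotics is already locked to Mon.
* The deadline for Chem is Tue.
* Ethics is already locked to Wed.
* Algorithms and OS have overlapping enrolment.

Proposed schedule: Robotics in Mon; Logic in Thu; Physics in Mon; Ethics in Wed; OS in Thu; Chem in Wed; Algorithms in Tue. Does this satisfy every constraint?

Ethics is already locked to Wed — holds.
Algorithms and OS have overlapping enrolment — holds.
Algorithms and Robotics share students — holds.
Logic is fixed at Thu — holds.
The deadline for Chem is Tue — violated.
Robotics is already locked to Mon — holds.
Prof. Hana teaches both Chem and Robotics — holds.

Invalid. The deadline for Chem is Tue.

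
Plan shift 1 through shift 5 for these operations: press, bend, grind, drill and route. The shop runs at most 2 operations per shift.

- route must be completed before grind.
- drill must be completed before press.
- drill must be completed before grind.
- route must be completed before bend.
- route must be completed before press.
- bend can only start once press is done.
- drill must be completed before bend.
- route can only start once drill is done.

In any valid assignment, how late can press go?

shift 4

Precedence pushes press to at least shift 3; downstream work caps press at shift 4.
press at shift 4 is achievable: route -> shift 2; bend -> shift 5; grind -> shift 3; press -> shift 4; drill -> shift 1.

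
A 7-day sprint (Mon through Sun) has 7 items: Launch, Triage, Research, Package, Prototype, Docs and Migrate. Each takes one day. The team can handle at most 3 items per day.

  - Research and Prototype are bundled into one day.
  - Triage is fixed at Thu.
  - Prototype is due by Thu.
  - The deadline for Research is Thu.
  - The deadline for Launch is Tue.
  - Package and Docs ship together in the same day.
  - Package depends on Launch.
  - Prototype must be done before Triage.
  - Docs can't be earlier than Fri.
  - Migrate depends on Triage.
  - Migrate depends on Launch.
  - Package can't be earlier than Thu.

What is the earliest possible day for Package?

Fri

Package is available from Thu; Package must be in the same day as Docs, which can't be before Fri, so Package is at least Fri.
Package at Fri is achievable: Prototype in Mon, Docs in Fri, Migrate in Fri, Package in Fri, Research in Mon, Launch in Mon, Triage in Thu.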